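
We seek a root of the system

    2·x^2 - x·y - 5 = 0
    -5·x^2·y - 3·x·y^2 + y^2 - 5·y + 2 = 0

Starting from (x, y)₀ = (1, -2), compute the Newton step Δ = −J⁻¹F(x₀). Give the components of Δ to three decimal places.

At (1, -2): F = (-1.000, 14.000).
Jacobian J = [[4·x - y, -x], [-10·x·y - 3·y^2, -5·x^2 - 6·x·y + 2·y - 5]].
At the point, J = [[6.000, -1.000], [8.000, -2.000]] (det J = -4.000).
Solving J·Δ = −F gives Δ = (4.000, 23.000).

(4.000, 23.000)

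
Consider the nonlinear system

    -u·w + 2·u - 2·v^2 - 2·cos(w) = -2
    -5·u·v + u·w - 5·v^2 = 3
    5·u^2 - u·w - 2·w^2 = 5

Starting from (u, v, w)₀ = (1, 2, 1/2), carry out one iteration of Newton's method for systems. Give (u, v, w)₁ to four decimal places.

At (1, 2, 1/2): F = (-6.255165, -32.5000, -1.0000).
Jacobian J = [[-w + 2, -4·v, -u + 2·sin(w)], [-5·v + w, -5·u - 10·v, u], [10·u - w, 0, -u - 4·w]].
At the point, J = [[1.5000, -8.0000, -0.041149], [-9.5000, -25.0000, 1.0000], [9.5000, 0.0000, -3.0000]] (det J = 254.727131).
Solving J·Δ = −F gives Δ = (-1.2558, -0.9952, -4.3101).
Then the next iterate is (u, v, w)₁ = (-0.2558, 1.0048, -3.8101).

(-0.2558, 1.0048, -3.8101)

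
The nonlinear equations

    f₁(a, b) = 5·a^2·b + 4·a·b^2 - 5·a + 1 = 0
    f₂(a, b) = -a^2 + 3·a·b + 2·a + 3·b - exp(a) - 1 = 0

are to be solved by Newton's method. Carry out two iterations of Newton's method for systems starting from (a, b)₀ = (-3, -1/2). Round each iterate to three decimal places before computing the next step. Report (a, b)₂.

At (-3, -1/2): F = (-9.500, -13.04979).
Jacobian J = [[10·a·b + 4·b^2 - 5, 5·a^2 + 8·a·b], [-2·a + 3·b - exp(a) + 2, 3·a + 3]].
At the point, J = [[11.000, 57.000], [6.45021, -6.000]] (det J = -433.66214).
Solving J·Δ = −F gives Δ = (1.847, -0.190).
Then the next iterate is (a, b)₁ = (-1.153, -0.690).
Round to (-1.153, -0.690) and repeat: F = (-0.01723, -4.63439), J = [[4.86010, 13.01160], [1.92031, -0.459]].
Δ = (2.216, -0.826), so (a, b)₂ = (1.063, -1.516).

(1.063, -1.516)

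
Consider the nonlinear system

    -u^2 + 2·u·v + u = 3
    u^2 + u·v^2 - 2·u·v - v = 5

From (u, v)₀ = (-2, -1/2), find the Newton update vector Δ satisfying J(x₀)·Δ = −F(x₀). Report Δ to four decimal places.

(5.2222, 3.4722)

At (-2, -1/2): F = (-7.0000, -3.0000).
Jacobian J = [[-2·u + 2·v + 1, 2·u], [2·u + v^2 - 2·v, 2·u·v - 2·u - 1]].
At the point, J = [[4.0000, -4.0000], [-2.7500, 5.0000]] (det J = 9.0000).
Solving J·Δ = −F gives Δ = (5.2222, 3.4722).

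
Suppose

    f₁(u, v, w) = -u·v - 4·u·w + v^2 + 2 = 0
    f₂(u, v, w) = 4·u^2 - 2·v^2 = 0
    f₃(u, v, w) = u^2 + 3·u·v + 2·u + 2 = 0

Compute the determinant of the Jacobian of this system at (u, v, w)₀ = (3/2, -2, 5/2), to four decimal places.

J = [[-v - 4·w, -u + 2·v, -4·u], [8·u, -4·v, 0], [2·u + 3·v + 2, 3·u, 0]].
At the point, J = [[-8.0000, -5.5000, -6.0000], [12.0000, 8.0000, 0.0000], [-1.0000, 4.5000, 0.0000]].
det J = -372.0000.

-372.0000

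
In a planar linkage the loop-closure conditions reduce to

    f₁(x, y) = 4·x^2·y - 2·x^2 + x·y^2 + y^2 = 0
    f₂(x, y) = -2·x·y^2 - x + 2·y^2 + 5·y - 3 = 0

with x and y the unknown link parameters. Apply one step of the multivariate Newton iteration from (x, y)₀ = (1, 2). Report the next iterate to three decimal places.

(1.011, 0.819)

At (1, 2): F = (14.000, 6.000).
Jacobian J = [[8·x·y - 4·x + y^2, 4·x^2 + 2·x·y + 2·y], [-2·y^2 - 1, -4·x·y + 4·y + 5]].
At the point, J = [[16.000, 12.000], [-9.000, 5.000]] (det J = 188.000).
Solving J·Δ = −F gives Δ = (0.011, -1.181).
Then the next iterate is (x, y)₁ = (1.011, 0.819).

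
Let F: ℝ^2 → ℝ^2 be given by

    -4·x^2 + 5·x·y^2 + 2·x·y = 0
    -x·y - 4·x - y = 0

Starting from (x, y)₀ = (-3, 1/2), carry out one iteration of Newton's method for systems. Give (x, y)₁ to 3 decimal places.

(1.464, 4.045)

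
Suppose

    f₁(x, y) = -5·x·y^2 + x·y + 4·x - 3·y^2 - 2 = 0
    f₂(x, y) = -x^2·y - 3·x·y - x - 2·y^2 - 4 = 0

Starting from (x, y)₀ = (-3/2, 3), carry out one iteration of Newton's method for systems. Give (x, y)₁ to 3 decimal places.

(-1.696, 1.610)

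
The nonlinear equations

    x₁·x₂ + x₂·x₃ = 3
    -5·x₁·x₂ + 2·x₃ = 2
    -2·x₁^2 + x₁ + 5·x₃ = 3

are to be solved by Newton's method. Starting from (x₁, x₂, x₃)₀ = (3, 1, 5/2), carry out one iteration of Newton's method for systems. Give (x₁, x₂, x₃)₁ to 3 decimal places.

At (3, 1, 5/2): F = (2.500, -12.000, -5.500).
Jacobian J = [[x₂, x₁ + x₃, x₂], [-5·x₂, -5·x₁, 2], [-4·x₁ + 1, 0, 5]].
At the point, J = [[1.000, 5.500, 1.000], [-5.000, -15.000, 2.000], [-11.000, 0.000, 5.000]] (det J = -223.500).
Solving J·Δ = −F gives Δ = (-0.002, -0.653, 1.095).
Then the next iterate is (x₁, x₂, x₃)₁ = (2.998, 0.347, 3.595).

(2.998, 0.347, 3.595)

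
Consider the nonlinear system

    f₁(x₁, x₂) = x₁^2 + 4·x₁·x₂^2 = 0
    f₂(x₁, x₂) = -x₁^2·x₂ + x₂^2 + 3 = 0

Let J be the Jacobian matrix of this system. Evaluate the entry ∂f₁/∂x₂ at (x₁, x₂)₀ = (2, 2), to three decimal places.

32.000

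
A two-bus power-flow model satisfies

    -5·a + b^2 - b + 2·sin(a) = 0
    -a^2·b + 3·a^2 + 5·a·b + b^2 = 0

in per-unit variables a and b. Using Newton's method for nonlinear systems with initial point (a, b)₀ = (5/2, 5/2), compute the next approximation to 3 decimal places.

At (5/2, 5/2): F = (-7.55306, 40.625).
Jacobian J = [[2·cos(a) - 5, 2·b - 1], [-2·a·b + 6·a + 5·b, -a^2 + 5·a + 2·b]].
At the point, J = [[-6.60229, 4.000], [15.000, 11.250]] (det J = -134.27573).
Solving J·Δ = −F gives Δ = (-1.843, -1.154).
Then the next iterate is (a, b)₁ = (0.657, 1.346).

(0.657, 1.346)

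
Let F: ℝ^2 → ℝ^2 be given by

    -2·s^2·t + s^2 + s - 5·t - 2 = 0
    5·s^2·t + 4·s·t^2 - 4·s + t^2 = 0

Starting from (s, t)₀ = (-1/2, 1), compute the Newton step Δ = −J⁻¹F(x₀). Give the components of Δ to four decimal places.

At (-1/2, 1): F = (-7.7500, 2.2500).
Jacobian J = [[-4·s·t + 2·s + 1, -2·s^2 - 5], [10·s·t + 4·t^2 - 4, 5·s^2 + 8·s·t + 2·t]].
At the point, J = [[2.0000, -5.5000], [-5.0000, -0.7500]] (det J = -29.0000).
Solving J·Δ = −F gives Δ = (0.6272, -1.1810).

(0.6272, -1.1810)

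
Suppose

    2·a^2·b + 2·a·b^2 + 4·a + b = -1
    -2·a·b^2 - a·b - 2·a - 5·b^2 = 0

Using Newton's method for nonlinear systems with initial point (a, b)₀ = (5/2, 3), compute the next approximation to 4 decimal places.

At (5/2, 3): F = (96.5000, -102.5000).
Jacobian J = [[4·a·b + 2·b^2 + 4, 2·a^2 + 4·a·b + 1], [-2·b^2 - b - 2, -4·a·b - a - 10·b]].
At the point, J = [[52.0000, 43.5000], [-23.0000, -62.5000]] (det J = -2249.5000).
Solving J·Δ = −F gives Δ = (-0.6990, -1.3828).
Then the next iterate is (a, b)₁ = (1.8010, 1.6172).

(1.8010, 1.6172)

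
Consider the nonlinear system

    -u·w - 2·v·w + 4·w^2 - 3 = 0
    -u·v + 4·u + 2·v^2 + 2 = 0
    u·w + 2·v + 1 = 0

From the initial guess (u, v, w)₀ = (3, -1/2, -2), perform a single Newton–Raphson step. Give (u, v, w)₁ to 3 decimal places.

At (3, -1/2, -2): F = (17.000, 16.000, -6.000).
Jacobian J = [[-w, -2·w, -u - 2·v + 8·w], [-v + 4, -u + 4·v, 0], [w, 2, u]].
At the point, J = [[2.000, 4.000, -18.000], [4.500, -5.000, 0.000], [-2.000, 2.000, 3.000]] (det J = -66.000).
Solving J·Δ = −F gives Δ = (-7.318, -3.386, -0.621).
Then the next iterate is (u, v, w)₁ = (-4.318, -3.886, -2.621).

(-4.318, -3.886, -2.621)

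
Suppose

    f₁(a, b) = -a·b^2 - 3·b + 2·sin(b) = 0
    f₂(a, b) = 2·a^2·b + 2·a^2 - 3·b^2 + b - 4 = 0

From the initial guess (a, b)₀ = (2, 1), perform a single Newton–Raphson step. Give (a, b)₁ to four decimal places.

At (2, 1): F = (-3.317058, 10.0000).
Jacobian J = [[-b^2, -2·a·b + 2·cos(b) - 3], [4·a·b + 4·a, 2·a^2 - 6·b + 1]].
At the point, J = [[-1.0000, -5.919395], [16.0000, 3.0000]] (det J = 91.710326).
Solving J·Δ = −F gives Δ = (-0.5369, -0.4697).
Then the next iterate is (a, b)₁ = (1.4631, 0.5303).

(1.4631, 0.5303)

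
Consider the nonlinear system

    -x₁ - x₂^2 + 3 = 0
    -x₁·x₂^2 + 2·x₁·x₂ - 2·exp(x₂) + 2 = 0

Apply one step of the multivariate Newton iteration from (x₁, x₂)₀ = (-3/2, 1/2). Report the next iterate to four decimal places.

(2.6121, 0.6379)

At (-3/2, 1/2): F = (4.2500, -2.422443).
Jacobian J = [[-1, -2·x₂], [-x₂^2 + 2·x₂, -2·x₁·x₂ + 2·x₁ - 2·exp(x₂)]].
At the point, J = [[-1.0000, -1.0000], [0.7500, -4.797443]] (det J = 5.547443).
Solving J·Δ = −F gives Δ = (4.1121, 0.1379).
Then the next iterate is (x₁, x₂)₁ = (2.6121, 0.6379).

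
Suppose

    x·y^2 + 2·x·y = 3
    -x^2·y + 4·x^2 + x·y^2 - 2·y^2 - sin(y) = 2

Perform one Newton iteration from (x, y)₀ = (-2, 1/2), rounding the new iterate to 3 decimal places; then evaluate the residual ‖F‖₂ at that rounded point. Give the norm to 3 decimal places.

At (-2, 1/2): F = (-5.500, 10.52057).
Jacobian J = [[y^2 + 2·y, 2·x·y + 2·x], [-2·x·y + 8·x + y^2, -x^2 + 2·x·y - 4·y - cos(y)]].
At the point, J = [[1.250, -6.000], [-13.750, -8.87758]] (det J = -93.59698).
Solving J·Δ = −F gives Δ = (1.196, -0.667).
Then the next iterate is (x, y)₁ = (-0.804, -0.167).
Re-evaluating at (-0.804, -0.167): F = (-2.75389, 0.78164), so ‖F‖₂ = 2.863.

2.863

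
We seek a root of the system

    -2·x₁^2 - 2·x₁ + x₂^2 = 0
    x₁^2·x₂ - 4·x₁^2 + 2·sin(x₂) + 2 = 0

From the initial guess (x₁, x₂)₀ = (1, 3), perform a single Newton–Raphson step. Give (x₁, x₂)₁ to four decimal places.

At (1, 3): F = (5.0000, 1.282240).
Jacobian J = [[-4·x₁ - 2, 2·x₂], [2·x₁·x₂ - 8·x₁, x₁^2 + 2·cos(x₂)]].
At the point, J = [[-6.0000, 6.0000], [-2.0000, -0.979985]] (det J = 17.879910).
Solving J·Δ = −F gives Δ = (0.7043, -0.1290).
Then the next iterate is (x₁, x₂)₁ = (1.7043, 2.8710).

(1.7043, 2.8710)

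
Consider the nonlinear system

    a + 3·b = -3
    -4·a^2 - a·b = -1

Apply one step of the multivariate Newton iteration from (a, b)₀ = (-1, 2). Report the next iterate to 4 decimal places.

(-0.3529, -0.8824)

At (-1, 2): F = (8.0000, -1.0000).
Jacobian J = [[1, 3], [-8·a - b, -a]].
At the point, J = [[1.0000, 3.0000], [6.0000, 1.0000]] (det J = -17.0000).
Solving J·Δ = −F gives Δ = (0.6471, -2.8824).
Then the next iterate is (a, b)₁ = (-0.3529, -0.8824).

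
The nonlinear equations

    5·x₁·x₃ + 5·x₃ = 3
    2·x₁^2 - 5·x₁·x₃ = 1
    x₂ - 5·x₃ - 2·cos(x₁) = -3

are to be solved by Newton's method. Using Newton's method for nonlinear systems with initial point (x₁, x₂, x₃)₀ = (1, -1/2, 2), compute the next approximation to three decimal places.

At (1, -1/2, 2): F = (17.000, -9.000, -8.58060).
Jacobian J = [[5·x₃, 0, 5·x₁ + 5], [4·x₁ - 5·x₃, 0, -5·x₁], [2·sin(x₁), 1, -5]].
At the point, J = [[10.000, 0.000, 10.000], [-6.000, 0.000, -5.000], [1.68294, 1.000, -5.000]] (det J = -10.000).
Solving J·Δ = −F gives Δ = (-0.500, 3.422, -1.200).
Then the next iterate is (x₁, x₂, x₃)₁ = (0.500, 2.922, 0.800).

(0.500, 2.922, 0.800)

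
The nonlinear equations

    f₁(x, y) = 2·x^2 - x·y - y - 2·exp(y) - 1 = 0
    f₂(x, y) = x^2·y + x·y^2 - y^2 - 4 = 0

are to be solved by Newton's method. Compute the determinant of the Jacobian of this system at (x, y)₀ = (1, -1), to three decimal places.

2.264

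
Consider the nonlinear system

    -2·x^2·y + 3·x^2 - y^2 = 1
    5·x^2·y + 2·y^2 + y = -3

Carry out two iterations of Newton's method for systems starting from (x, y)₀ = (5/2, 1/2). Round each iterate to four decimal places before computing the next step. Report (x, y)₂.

At (5/2, 1/2): F = (11.2500, 19.6250).
Jacobian J = [[-4·x·y + 6·x, -2·x^2 - 2·y], [10·x·y, 5·x^2 + 4·y + 1]].
At the point, J = [[10.0000, -13.5000], [12.5000, 34.2500]] (det J = 511.2500).
Solving J·Δ = −F gives Δ = (-1.2719, -0.1088).
Then the next iterate is (x, y)₁ = (1.2281, 0.3912).
Round to (1.2281, 0.3912) and repeat: F = (2.191613, 6.647372), J = [[5.446869, -3.798859], [4.804327, 10.105948]].
Δ = (-0.6467, -0.3503), so (x, y)₂ = (0.5814, 0.0409).

(0.5814, 0.0409)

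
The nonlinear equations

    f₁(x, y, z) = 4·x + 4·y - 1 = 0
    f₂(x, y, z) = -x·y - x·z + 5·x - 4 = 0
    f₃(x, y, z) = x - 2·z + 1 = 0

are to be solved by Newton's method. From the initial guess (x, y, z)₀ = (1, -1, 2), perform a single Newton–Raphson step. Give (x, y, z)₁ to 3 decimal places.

(0.833, -0.583, 0.917)

At (1, -1, 2): F = (-1.000, 0.000, -2.000).
Jacobian J = [[4, 4, 0], [-y - z + 5, -x, -x], [1, 0, -2]].
At the point, J = [[4.000, 4.000, 0.000], [4.000, -1.000, -1.000], [1.000, 0.000, -2.000]] (det J = 36.000).
Solving J·Δ = −F gives Δ = (-0.167, 0.417, -1.083).
Then the next iterate is (x, y, z)₁ = (0.833, -0.583, 0.917).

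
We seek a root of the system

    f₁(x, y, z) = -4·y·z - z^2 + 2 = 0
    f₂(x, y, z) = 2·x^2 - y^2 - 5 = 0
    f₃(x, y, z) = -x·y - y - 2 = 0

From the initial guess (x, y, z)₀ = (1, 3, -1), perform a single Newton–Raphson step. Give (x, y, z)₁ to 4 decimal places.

(0.0769, 0.3846, -0.7462)

At (1, 3, -1): F = (13.0000, -12.0000, -8.0000).
Jacobian J = [[0, -4·z, -4·y - 2·z], [4·x, -2·y, 0], [-y, -x - 1, 0]].
At the point, J = [[0.0000, 4.0000, -10.0000], [4.0000, -6.0000, 0.0000], [-3.0000, -2.0000, 0.0000]] (det J = 260.0000).
Solving J·Δ = −F gives Δ = (-0.9231, -2.6154, 0.2538).
Then the next iterate is (x, y, z)₁ = (0.0769, 0.3846, -0.7462).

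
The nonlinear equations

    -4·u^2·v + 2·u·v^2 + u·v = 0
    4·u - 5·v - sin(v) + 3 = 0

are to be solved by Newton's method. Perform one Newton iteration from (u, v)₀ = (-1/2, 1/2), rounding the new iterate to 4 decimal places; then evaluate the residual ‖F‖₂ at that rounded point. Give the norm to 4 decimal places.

0.2801

At (-1/2, 1/2): F = (-1.0000, -1.979426).
Jacobian J = [[-8·u·v + 2·v^2 + v, -4·u^2 + 4·u·v + u], [4, -cos(v) - 5]].
At the point, J = [[3.0000, -2.5000], [4.0000, -5.877583]] (det J = -7.632748).
Solving J·Δ = −F gives Δ = (0.1217, -0.2539).
Then the next iterate is (u, v)₁ = (-0.3783, 0.2461).
Re-evaluating at (-0.3783, 0.2461): F = (-0.279802, 0.012677), so ‖F‖₂ = 0.2801.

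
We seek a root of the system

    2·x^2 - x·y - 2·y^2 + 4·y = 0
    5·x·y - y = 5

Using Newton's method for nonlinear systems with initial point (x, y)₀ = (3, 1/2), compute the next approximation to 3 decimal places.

(1.446, 0.635)

At (3, 1/2): F = (18.000, 2.000).
Jacobian J = [[4·x - y, -x - 4·y + 4], [5·y, 5·x - 1]].
At the point, J = [[11.500, -1.000], [2.500, 14.000]] (det J = 163.500).
Solving J·Δ = −F gives Δ = (-1.554, 0.135).
Then the next iterate is (x, y)₁ = (1.446, 0.635).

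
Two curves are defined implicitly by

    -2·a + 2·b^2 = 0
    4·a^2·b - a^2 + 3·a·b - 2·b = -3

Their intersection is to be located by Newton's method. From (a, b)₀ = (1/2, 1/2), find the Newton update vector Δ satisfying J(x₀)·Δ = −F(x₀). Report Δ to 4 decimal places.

At (1/2, 1/2): F = (-0.5000, 3.0000).
Jacobian J = [[-2, 4·b], [8·a·b - 2·a + 3·b, 4·a^2 + 3·a - 2]].
At the point, J = [[-2.0000, 2.0000], [2.5000, 0.5000]] (det J = -6.0000).
Solving J·Δ = −F gives Δ = (-1.0417, -0.7917).

(-1.0417, -0.7917)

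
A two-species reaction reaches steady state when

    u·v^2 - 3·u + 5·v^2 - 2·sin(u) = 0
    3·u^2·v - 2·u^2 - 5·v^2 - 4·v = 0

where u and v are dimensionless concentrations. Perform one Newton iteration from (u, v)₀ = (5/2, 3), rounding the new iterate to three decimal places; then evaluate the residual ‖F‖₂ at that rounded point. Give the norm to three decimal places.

At (5/2, 3): F = (58.80306, -13.250).
Jacobian J = [[v^2 - 2·cos(u) - 3, 2·u·v + 10·v], [6·u·v - 4·u, 3·u^2 - 10·v - 4]].
At the point, J = [[7.60229, 45.000], [35.000, -15.250]] (det J = -1690.93488).
Solving J·Δ = −F gives Δ = (-0.178, -1.277).
Then the next iterate is (u, v)₁ = (2.322, 1.723).
Re-evaluating at (2.322, 1.723): F = (13.30930, -4.64940), so ‖F‖₂ = 14.098.

14.098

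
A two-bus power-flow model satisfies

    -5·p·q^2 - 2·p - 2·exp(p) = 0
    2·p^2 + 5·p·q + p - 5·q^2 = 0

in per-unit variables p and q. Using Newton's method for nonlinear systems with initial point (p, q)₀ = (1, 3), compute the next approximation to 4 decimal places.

(0.7379, 1.7103)

At (1, 3): F = (-52.436564, -27.0000).
Jacobian J = [[-5·q^2 - 2·exp(p) - 2, -10·p·q], [4·p + 5·q + 1, 5·p - 10·q]].
At the point, J = [[-52.436564, -30.0000], [20.0000, -25.0000]] (det J = 1910.914091).
Solving J·Δ = −F gives Δ = (-0.2621, -1.2897).
Then the next iterate is (p, q)₁ = (0.7379, 1.7103).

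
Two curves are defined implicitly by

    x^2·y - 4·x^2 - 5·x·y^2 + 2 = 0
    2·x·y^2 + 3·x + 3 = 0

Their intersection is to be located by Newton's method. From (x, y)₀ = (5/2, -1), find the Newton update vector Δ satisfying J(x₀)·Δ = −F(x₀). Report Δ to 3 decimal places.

At (5/2, -1): F = (-41.750, 15.500).
Jacobian J = [[2·x·y - 8·x - 5·y^2, x^2 - 10·x·y], [2·y^2 + 3, 4·x·y]].
At the point, J = [[-30.000, 31.250], [5.000, -10.000]] (det J = 143.750).
Solving J·Δ = −F gives Δ = (0.465, 1.783).

(0.465, 1.783)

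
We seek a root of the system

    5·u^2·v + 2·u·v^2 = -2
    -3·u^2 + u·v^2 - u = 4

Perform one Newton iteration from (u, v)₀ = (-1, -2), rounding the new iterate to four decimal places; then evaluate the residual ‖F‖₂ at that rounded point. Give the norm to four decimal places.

9982.3650

At (-1, -2): F = (-16.0000, -10.0000).
Jacobian J = [[10·u·v + 2·v^2, 5·u^2 + 4·u·v], [-6·u + v^2 - 1, 2·u·v]].
At the point, J = [[28.0000, 13.0000], [9.0000, 4.0000]] (det J = -5.0000).
Solving J·Δ = −F gives Δ = (13.2000, -27.2000).
Then the next iterate is (u, v)₁ = (12.2000, -29.2000).
Re-evaluating at (12.2000, -29.2000): F = (-924.2240, 9939.4880), so ‖F‖₂ = 9982.3650.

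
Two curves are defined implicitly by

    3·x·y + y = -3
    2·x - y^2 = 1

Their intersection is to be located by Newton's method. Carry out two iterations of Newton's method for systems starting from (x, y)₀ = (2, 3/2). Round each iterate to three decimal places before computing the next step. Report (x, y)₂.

(-0.283, -0.901)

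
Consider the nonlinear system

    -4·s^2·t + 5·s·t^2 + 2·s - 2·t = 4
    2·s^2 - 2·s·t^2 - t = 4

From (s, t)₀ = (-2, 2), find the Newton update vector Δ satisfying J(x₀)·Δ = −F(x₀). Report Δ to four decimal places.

At (-2, 2): F = (-84.0000, 18.0000).
Jacobian J = [[-8·s·t + 5·t^2 + 2, -4·s^2 + 10·s·t - 2], [4·s - 2·t^2, -4·s·t - 1]].
At the point, J = [[54.0000, -58.0000], [-16.0000, 15.0000]] (det J = -118.0000).
Solving J·Δ = −F gives Δ = (-1.8305, -3.1525).

(-1.8305, -3.1525)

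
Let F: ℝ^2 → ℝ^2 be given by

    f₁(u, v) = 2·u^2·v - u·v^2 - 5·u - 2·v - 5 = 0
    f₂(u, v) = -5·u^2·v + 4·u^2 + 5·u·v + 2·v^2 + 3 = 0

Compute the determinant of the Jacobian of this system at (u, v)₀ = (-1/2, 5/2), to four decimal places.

J = [[4·u·v - v^2 - 5, 2·u^2 - 2·u·v - 2], [-10·u·v + 8·u + 5·v, -5·u^2 + 5·u + 4·v]].
At the point, J = [[-16.2500, 1.0000], [21.0000, 6.2500]].
det J = -122.5625.

-122.5625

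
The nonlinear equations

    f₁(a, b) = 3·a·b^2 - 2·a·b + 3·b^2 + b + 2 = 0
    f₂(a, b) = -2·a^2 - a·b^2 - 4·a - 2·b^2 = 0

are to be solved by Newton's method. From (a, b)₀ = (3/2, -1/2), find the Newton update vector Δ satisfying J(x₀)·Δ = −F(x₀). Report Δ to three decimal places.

(-0.997, 0.329)

At (3/2, -1/2): F = (4.875, -11.375).
Jacobian J = [[3·b^2 - 2·b, 6·a·b - 2·a + 6·b + 1], [-4·a - b^2 - 4, -2·a·b - 4·b]].
At the point, J = [[1.750, -9.500], [-10.250, 3.500]] (det J = -91.250).
Solving J·Δ = −F gives Δ = (-0.997, 0.329).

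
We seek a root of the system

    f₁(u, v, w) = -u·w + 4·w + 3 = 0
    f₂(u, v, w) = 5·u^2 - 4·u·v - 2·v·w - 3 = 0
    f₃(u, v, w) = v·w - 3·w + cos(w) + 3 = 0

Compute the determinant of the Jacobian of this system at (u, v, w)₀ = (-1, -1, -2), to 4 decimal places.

J = [[-w, 0, -u + 4], [10·u - 4·v, -4·u - 2·w, -2·v], [0, w, v - sin(w) - 3]].
At the point, J = [[2.0000, 0.0000, 5.0000], [-6.0000, 8.0000, 2.0000], [0.0000, -2.0000, -3.090703]].
det J = 18.5488.

18.5488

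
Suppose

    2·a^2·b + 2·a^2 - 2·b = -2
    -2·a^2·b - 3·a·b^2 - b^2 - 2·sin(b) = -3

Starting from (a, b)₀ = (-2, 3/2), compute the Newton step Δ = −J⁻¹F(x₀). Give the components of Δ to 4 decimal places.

At (-2, 3/2): F = (19.0000, 0.255010).
Jacobian J = [[4·a·b + 4·a, 2·a^2 - 2], [-4·a·b - 3·b^2, -2·a^2 - 6·a·b - 2·b - 2·cos(b)]].
At the point, J = [[-20.0000, 6.0000], [5.2500, 6.858526]] (det J = -168.670512).
Solving J·Δ = −F gives Δ = (0.7635, -0.6216).

(0.7635, -0.6216)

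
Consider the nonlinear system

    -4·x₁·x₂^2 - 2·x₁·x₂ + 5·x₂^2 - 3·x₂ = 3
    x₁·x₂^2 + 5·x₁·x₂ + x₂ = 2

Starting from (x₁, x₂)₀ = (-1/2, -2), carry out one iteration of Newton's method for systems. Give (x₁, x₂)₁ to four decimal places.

At (-1/2, -2): F = (29.0000, -1.0000).
Jacobian J = [[-4·x₂^2 - 2·x₂, -8·x₁·x₂ - 2·x₁ + 10·x₂ - 3], [x₂^2 + 5·x₂, 2·x₁·x₂ + 5·x₁ + 1]].
At the point, J = [[-12.0000, -30.0000], [-6.0000, 0.5000]] (det J = -186.0000).
Solving J·Δ = −F gives Δ = (-0.0833, 1.0000).
Then the next iterate is (x₁, x₂)₁ = (-0.5833, -1.0000).

(-0.5833, -1.0000)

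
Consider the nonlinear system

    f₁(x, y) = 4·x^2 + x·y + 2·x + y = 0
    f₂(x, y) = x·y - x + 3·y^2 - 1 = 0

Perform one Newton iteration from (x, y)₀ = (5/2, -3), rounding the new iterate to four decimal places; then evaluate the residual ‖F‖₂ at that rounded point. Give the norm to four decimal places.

6.1258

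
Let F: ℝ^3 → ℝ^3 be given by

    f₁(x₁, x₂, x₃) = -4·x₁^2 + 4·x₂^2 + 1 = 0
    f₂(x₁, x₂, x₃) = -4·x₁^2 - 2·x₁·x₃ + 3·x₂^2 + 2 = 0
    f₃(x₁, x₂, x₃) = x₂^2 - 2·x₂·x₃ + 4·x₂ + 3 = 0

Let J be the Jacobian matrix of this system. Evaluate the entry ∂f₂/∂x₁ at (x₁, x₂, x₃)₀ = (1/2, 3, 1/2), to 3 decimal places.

∂f₂/∂x₁ = -8·x₁ - 2·x₃.
At (1/2, 3, 1/2) this is -5.000.

-5.000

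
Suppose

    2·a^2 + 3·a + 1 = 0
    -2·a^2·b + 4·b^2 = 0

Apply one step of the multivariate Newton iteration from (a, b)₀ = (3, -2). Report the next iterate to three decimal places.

(1.133, -1.788)

At (3, -2): F = (28.000, 52.000).
Jacobian J = [[4·a + 3, 0], [-4·a·b, -2·a^2 + 8·b]].
At the point, J = [[15.000, 0.000], [24.000, -34.000]] (det J = -510.000).
Solving J·Δ = −F gives Δ = (-1.867, 0.212).
Then the next iterate is (a, b)₁ = (1.133, -1.788).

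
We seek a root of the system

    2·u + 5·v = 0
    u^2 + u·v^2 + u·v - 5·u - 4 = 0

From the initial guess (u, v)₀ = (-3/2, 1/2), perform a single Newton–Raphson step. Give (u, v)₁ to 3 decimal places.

(-0.785, 0.314)

At (-3/2, 1/2): F = (-0.500, 4.625).
Jacobian J = [[2, 5], [2·u + v^2 + v - 5, 2·u·v + u]].
At the point, J = [[2.000, 5.000], [-7.250, -3.000]] (det J = 30.250).
Solving J·Δ = −F gives Δ = (0.715, -0.186).
Then the next iterate is (u, v)₁ = (-0.785, 0.314).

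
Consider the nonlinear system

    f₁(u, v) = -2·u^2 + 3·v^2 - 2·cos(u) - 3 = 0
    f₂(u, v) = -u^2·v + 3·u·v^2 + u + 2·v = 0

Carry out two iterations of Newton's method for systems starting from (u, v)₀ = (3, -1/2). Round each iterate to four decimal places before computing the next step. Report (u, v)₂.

At (3, -1/2): F = (-18.270015, 8.7500).
Jacobian J = [[-4·u + 2·sin(u), 6·v], [-2·u·v + 3·v^2 + 1, -u^2 + 6·u·v + 2]].
At the point, J = [[-11.717760, -3.0000], [4.7500, -16.0000]] (det J = 201.734160).
Solving J·Δ = −F gives Δ = (-1.5792, 0.0781).
Then the next iterate is (u, v)₁ = (1.4208, -0.4219).
Round to (1.4208, -0.4219) and repeat: F = (-6.802215, 2.187384), J = [[-3.705657, -2.5314], [2.732870, -3.615286]].
Δ = (-1.4831, -0.5161), so (u, v)₂ = (-0.0623, -0.9380).

(-0.0623, -0.9380)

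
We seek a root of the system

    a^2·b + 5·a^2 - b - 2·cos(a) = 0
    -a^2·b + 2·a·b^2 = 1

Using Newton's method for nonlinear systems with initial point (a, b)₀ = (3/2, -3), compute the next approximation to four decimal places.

At (3/2, -3): F = (7.358526, 32.7500).
Jacobian J = [[2·a·b + 10·a + 2·sin(a), a^2 - 1], [-2·a·b + 2·b^2, -a^2 + 4·a·b]].
At the point, J = [[7.994990, 1.2500], [27.0000, -20.2500]] (det J = -195.648547).
Solving J·Δ = −F gives Δ = (-0.9709, 0.3228).
Then the next iterate is (a, b)₁ = (0.5291, -2.6772).

(0.5291, -2.6772)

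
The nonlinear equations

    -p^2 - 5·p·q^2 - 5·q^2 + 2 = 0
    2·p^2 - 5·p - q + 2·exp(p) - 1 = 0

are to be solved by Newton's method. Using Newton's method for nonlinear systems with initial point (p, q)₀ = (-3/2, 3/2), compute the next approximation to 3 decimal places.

At (-3/2, 3/2): F = (5.375, 9.94626).
Jacobian J = [[-2·p - 5·q^2, -10·p·q - 10·q], [4·p + 2·exp(p) - 5, -1]].
At the point, J = [[-8.250, 7.500], [-10.55374, -1.000]] (det J = 87.40305).
Solving J·Δ = −F gives Δ = (0.915, 0.290).
Then the next iterate is (p, q)₁ = (-0.585, 1.790).

(-0.585, 1.790)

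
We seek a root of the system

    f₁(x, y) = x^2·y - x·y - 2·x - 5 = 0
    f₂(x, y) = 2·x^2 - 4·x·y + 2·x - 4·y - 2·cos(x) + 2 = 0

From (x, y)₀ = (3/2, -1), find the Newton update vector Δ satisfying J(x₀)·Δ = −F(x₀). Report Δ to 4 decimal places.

(-2.4736, -1.5260)

At (3/2, -1): F = (-8.7500, 19.358526).
Jacobian J = [[2·x·y - y - 2, x^2 - x], [4·x - 4·y + 2·sin(x) + 2, -4·x - 4]].
At the point, J = [[-4.0000, 0.7500], [13.994990, -10.0000]] (det J = 29.503758).
Solving J·Δ = −F gives Δ = (-2.4736, -1.5260).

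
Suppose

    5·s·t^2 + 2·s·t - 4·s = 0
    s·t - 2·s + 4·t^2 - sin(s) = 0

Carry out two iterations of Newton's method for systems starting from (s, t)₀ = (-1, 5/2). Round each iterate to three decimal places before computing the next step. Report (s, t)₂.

At (-1, 5/2): F = (-32.250, 25.34147).
Jacobian J = [[5·t^2 + 2·t - 4, 10·s·t + 2·s], [t - cos(s) - 2, s + 8·t]].
At the point, J = [[32.250, -27.000], [-0.04030, 19.000]] (det J = 611.66184).
Solving J·Δ = −F gives Δ = (-0.117, -1.334).
Then the next iterate is (s, t)₁ = (-1.117, 1.166).
Round to (-1.117, 1.166) and repeat: F = (-5.72996, 7.26859), J = [[5.12978, -15.25822], [-1.27238, 8.211]].
Δ = (-2.812, -1.321), so (s, t)₂ = (-3.929, -0.155).

(-3.929, -0.155)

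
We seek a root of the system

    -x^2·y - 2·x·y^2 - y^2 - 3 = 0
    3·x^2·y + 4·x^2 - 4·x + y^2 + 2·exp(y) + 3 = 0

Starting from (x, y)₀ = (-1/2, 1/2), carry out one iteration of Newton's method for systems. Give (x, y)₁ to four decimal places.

(-6.0969, -12.0000)

At (-1/2, 1/2): F = (-3.1250, 9.922443).
Jacobian J = [[-2·x·y - 2·y^2, -x^2 - 4·x·y - 2·y], [6·x·y + 8·x - 4, 3·x^2 + 2·y + 2·exp(y)]].
At the point, J = [[0.0000, -0.2500], [-9.5000, 5.047443]] (det J = -2.3750).
Solving J·Δ = −F gives Δ = (-5.5969, -12.5000).
Then the next iterate is (x, y)₁ = (-6.0969, -12.0000).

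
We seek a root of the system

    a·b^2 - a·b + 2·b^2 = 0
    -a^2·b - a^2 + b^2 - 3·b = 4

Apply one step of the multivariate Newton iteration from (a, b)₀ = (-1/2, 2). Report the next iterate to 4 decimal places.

(2.2292, 0.0833)

At (-1/2, 2): F = (7.0000, -6.7500).
Jacobian J = [[b^2 - b, 2·a·b - a + 4·b], [-2·a·b - 2·a, -a^2 + 2·b - 3]].
At the point, J = [[2.0000, 6.5000], [3.0000, 0.7500]] (det J = -18.0000).
Solving J·Δ = −F gives Δ = (2.7292, -1.9167).
Then the next iterate is (a, b)₁ = (2.2292, 0.0833).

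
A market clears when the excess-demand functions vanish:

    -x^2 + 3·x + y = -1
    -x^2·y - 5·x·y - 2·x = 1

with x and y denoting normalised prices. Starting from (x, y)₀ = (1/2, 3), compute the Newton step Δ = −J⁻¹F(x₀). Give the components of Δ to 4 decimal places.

At (1/2, 3): F = (5.2500, -10.2500).
Jacobian J = [[-2·x + 3, 1], [-2·x·y - 5·y - 2, -x^2 - 5·x]].
At the point, J = [[2.0000, 1.0000], [-20.0000, -2.7500]] (det J = 14.5000).
Solving J·Δ = −F gives Δ = (0.2888, -5.8276).

(0.2888, -5.8276)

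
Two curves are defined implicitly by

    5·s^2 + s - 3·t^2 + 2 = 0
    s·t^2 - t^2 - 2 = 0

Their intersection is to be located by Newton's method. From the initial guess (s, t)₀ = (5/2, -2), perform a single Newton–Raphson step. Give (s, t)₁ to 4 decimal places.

(1.5662, -1.9559)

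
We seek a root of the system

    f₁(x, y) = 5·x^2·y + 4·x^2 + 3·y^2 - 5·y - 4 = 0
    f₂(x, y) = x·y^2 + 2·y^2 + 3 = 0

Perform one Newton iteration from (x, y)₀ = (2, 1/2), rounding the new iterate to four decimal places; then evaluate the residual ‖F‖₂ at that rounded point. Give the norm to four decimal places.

6.2024

At (2, 1/2): F = (20.2500, 4.0000).
Jacobian J = [[10·x·y + 8·x, 5·x^2 + 6·y - 5], [y^2, 2·x·y + 4·y]].
At the point, J = [[26.0000, 18.0000], [0.2500, 4.0000]] (det J = 99.5000).
Solving J·Δ = −F gives Δ = (-0.0905, -0.9943).
Then the next iterate is (x, y)₁ = (1.9095, -0.4943).
Re-evaluating at (1.9095, -0.4943): F = (4.777699, 3.955218), so ‖F‖₂ = 6.2024.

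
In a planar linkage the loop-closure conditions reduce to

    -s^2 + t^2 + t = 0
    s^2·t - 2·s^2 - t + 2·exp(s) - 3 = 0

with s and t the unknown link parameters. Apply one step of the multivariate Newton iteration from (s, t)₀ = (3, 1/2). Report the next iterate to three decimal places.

At (3, 1/2): F = (-8.250, 23.17107).
Jacobian J = [[-2·s, 2·t + 1], [2·s·t - 4·s + 2·exp(s), s^2 - 1]].
At the point, J = [[-6.000, 2.000], [31.17107, 8.000]] (det J = -110.34215).
Solving J·Δ = −F gives Δ = (-1.018, 1.071).
Then the next iterate is (s, t)₁ = (1.982, 1.571).

(1.982, 1.571)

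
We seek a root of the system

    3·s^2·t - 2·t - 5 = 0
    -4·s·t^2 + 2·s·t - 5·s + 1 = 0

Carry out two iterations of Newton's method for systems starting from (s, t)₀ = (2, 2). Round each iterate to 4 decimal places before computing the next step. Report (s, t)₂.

(3.1438, -1.0632)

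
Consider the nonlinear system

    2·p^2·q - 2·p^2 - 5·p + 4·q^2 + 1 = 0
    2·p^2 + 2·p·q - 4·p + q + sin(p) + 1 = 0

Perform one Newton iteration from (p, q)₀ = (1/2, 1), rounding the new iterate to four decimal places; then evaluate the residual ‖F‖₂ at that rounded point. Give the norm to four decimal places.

At (1/2, 1): F = (2.5000, 1.979426).
Jacobian J = [[4·p·q - 4·p - 5, 2·p^2 + 8·q], [4·p + 2·q + cos(p) - 4, 2·p + 1]].
At the point, J = [[-5.0000, 8.5000], [0.877583, 2.0000]] (det J = -17.459452).
Solving J·Δ = −F gives Δ = (-0.6773, -0.6925).
Then the next iterate is (p, q)₁ = (-0.1773, 0.3075).
Re-evaluating at (-0.1773, 0.3075): F = (2.221187, 1.794159), so ‖F‖₂ = 2.8553.

2.8553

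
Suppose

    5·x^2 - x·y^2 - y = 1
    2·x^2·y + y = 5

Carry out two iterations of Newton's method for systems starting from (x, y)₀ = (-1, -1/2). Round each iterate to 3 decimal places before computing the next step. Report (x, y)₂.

(-0.321, 3.175)

At (-1, -1/2): F = (4.750, -6.500).
Jacobian J = [[10·x - y^2, -2·x·y - 1], [4·x·y, 2·x^2 + 1]].
At the point, J = [[-10.250, -2.000], [2.000, 3.000]] (det J = -26.750).
Solving J·Δ = −F gives Δ = (0.047, 2.136).
Then the next iterate is (x, y)₁ = (-0.953, 1.636).
Round to (-0.953, 1.636) and repeat: F = (4.45575, -0.39234), J = [[-12.20650, 2.11822], [-6.23643, 2.81642]].
Δ = (0.632, 1.539), so (x, y)₂ = (-0.321, 3.175).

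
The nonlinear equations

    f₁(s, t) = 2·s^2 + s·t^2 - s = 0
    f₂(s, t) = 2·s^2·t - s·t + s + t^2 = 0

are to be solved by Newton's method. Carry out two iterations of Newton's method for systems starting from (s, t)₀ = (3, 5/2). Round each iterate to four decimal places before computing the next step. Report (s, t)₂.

(1.4684, 0.4779)

At (3, 5/2): F = (33.7500, 46.7500).
Jacobian J = [[4·s + t^2 - 1, 2·s·t], [4·s·t - t + 1, 2·s^2 - s + 2·t]].
At the point, J = [[17.2500, 15.0000], [28.5000, 20.0000]] (det J = -82.5000).
Solving J·Δ = −F gives Δ = (-0.3182, -1.8841).
Then the next iterate is (s, t)₁ = (2.6818, 0.6159).
Round to (2.6818, 0.6159) and repeat: F = (12.719597, 10.268581), J = [[10.106533, 3.303441], [6.990982, 12.934102]].
Δ = (-1.2134, -0.1380), so (s, t)₂ = (1.4684, 0.4779).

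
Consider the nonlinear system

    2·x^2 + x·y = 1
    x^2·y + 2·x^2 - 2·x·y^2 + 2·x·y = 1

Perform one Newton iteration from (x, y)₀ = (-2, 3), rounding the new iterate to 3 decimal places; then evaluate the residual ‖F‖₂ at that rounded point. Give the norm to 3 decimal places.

At (-2, 3): F = (1.000, 43.000).
Jacobian J = [[4·x + y, x], [2·x·y + 4·x - 2·y^2 + 2·y, x^2 - 4·x·y + 2·x]].
At the point, J = [[-5.000, -2.000], [-32.000, 24.000]] (det J = -184.000).
Solving J·Δ = −F gives Δ = (0.598, -0.995).
Then the next iterate is (x, y)₁ = (-1.402, 2.005).
Re-evaluating at (-1.402, 2.005): F = (0.12020, 12.52237), so ‖F‖₂ = 12.523.

12.523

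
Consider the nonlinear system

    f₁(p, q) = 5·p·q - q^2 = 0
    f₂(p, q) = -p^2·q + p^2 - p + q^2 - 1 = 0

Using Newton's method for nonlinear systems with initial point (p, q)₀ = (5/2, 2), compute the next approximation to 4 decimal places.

(2.4430, -0.4035)

At (5/2, 2): F = (21.0000, -5.7500).
Jacobian J = [[5·q, 5·p - 2·q], [-2·p·q + 2·p - 1, -p^2 + 2·q]].
At the point, J = [[10.0000, 8.5000], [-6.0000, -2.2500]] (det J = 28.5000).
Solving J·Δ = −F gives Δ = (-0.0570, -2.4035).
Then the next iterate is (p, q)₁ = (2.4430, -0.4035).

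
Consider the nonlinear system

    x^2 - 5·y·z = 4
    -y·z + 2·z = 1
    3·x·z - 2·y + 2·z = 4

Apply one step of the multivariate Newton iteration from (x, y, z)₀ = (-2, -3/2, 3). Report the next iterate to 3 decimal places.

At (-2, -3/2, 3): F = (22.500, 9.500, -13.000).
Jacobian J = [[2·x, -5·z, -5·y], [0, -z, -y + 2], [3·z, -2, 3·x + 2]].
At the point, J = [[-4.000, -15.000, 7.500], [0.000, -3.000, 3.500], [9.000, -2.000, -4.000]] (det J = -346.000).
Solving J·Δ = −F gives Δ = (0.303, 0.108, -2.621).
Then the next iterate is (x, y, z)₁ = (-1.697, -1.392, 0.379).

(-1.697, -1.392, 0.379)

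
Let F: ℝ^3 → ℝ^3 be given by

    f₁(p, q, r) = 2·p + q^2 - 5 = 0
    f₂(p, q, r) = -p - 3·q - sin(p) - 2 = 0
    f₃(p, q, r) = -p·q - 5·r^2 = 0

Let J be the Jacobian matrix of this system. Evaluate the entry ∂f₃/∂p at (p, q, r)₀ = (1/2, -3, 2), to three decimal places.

3.000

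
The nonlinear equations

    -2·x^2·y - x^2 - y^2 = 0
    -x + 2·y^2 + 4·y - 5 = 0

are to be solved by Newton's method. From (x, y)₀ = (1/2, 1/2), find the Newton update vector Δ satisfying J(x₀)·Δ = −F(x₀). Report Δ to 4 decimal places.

(-0.6667, 0.3889)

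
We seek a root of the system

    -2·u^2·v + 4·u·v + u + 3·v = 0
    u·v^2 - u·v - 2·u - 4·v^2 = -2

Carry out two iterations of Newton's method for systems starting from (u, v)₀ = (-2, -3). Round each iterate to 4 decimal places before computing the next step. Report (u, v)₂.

(-1.0401, -1.0958)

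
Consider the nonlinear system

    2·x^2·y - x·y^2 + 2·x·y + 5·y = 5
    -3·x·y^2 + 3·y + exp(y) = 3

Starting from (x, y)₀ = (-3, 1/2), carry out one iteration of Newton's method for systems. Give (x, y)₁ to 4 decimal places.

(-2.8229, 0.3340)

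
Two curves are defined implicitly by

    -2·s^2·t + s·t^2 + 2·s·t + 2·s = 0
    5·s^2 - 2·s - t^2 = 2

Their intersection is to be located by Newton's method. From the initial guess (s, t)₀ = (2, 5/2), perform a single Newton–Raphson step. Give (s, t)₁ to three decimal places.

(0.936, 0.220)

At (2, 5/2): F = (6.500, 7.750).
Jacobian J = [[-4·s·t + t^2 + 2·t + 2, -2·s^2 + 2·s·t + 2·s], [10·s - 2, -2·t]].
At the point, J = [[-6.750, 6.000], [18.000, -5.000]] (det J = -74.250).
Solving J·Δ = −F gives Δ = (-1.064, -2.280).
Then the next iterate is (s, t)₁ = (0.936, 0.220).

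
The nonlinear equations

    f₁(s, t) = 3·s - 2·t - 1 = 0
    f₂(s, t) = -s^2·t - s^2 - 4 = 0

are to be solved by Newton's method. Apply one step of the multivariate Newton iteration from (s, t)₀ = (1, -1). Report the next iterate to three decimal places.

(-3.000, -5.000)

At (1, -1): F = (4.000, -4.000).
Jacobian J = [[3, -2], [-2·s·t - 2·s, -s^2]].
At the point, J = [[3.000, -2.000], [0.000, -1.000]] (det J = -3.000).
Solving J·Δ = −F gives Δ = (-4.000, -4.000).
Then the next iterate is (s, t)₁ = (-3.000, -5.000).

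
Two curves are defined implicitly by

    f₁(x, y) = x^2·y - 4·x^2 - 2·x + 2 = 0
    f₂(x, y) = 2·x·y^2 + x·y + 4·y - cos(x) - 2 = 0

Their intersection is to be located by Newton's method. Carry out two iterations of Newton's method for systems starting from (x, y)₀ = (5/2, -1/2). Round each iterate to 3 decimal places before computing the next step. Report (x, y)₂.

At (5/2, -1/2): F = (-31.125, -3.19886).
Jacobian J = [[2·x·y - 8·x - 2, x^2], [2·y^2 + y + sin(x), 4·x·y + x + 4]].
At the point, J = [[-24.500, 6.250], [0.59847, 1.500]] (det J = -40.49045).
Solving J·Δ = −F gives Δ = (-0.659, 2.396).
Then the next iterate is (x, y)₁ = (1.841, 1.896).
Round to (1.841, 1.896) and repeat: F = (-8.81305, 22.57758), J = [[-9.74693, 3.38928], [10.04935, 19.80314]].
Δ = (-1.106, -0.579), so (x, y)₂ = (0.735, 1.317).

(0.735, 1.317)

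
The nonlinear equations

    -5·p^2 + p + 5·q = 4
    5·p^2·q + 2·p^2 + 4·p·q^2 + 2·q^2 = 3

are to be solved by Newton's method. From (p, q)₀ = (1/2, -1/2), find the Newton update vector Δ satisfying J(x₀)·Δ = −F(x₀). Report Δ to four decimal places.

(-3.5956, -1.4265)

At (1/2, -1/2): F = (-7.2500, -2.1250).
Jacobian J = [[-10·p + 1, 5], [10·p·q + 4·p + 4·q^2, 5·p^2 + 8·p·q + 4·q]].
At the point, J = [[-4.0000, 5.0000], [0.5000, -2.7500]] (det J = 8.5000).
Solving J·Δ = −F gives Δ = (-3.5956, -1.4265).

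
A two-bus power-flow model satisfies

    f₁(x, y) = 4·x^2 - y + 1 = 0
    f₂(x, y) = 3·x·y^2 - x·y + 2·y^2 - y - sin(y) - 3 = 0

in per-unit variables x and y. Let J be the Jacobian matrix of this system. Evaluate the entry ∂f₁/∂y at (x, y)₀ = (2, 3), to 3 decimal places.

-1.000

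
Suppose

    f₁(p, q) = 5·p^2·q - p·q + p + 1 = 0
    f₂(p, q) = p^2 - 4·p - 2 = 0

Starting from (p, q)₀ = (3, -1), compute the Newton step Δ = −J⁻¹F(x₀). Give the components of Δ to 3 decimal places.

(2.500, 2.571)

At (3, -1): F = (-38.000, -5.000).
Jacobian J = [[10·p·q - q + 1, 5·p^2 - p], [2·p - 4, 0]].
At the point, J = [[-28.000, 42.000], [2.000, 0.000]] (det J = -84.000).
Solving J·Δ = −F gives Δ = (2.500, 2.571).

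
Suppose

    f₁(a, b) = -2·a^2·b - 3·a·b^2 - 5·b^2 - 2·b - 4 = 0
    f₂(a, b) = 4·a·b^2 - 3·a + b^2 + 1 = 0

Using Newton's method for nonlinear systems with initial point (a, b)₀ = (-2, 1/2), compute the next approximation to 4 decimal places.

At (-2, 1/2): F = (-8.7500, 5.2500).
Jacobian J = [[-4·a·b - 3·b^2, -2·a^2 - 6·a·b - 10·b - 2], [4·b^2 - 3, 8·a·b + 2·b]].
At the point, J = [[3.2500, -9.0000], [-2.0000, -7.0000]] (det J = -40.7500).
Solving J·Δ = −F gives Δ = (2.6626, -0.0107).
Then the next iterate is (a, b)₁ = (0.6626, 0.4893).

(0.6626, 0.4893)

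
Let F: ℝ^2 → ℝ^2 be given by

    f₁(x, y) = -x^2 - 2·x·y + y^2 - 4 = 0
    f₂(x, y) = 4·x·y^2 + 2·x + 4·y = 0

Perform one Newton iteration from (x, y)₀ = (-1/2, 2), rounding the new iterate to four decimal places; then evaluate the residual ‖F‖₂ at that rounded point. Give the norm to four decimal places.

At (-1/2, 2): F = (1.7500, -1.0000).
Jacobian J = [[-2·x - 2·y, -2·x + 2·y], [4·y^2 + 2, 8·x·y + 4]].
At the point, J = [[-3.0000, 5.0000], [18.0000, -4.0000]] (det J = -78.0000).
Solving J·Δ = −F gives Δ = (-0.0256, -0.3654).
Then the next iterate is (x, y)₁ = (-0.5256, 1.6346).
Re-evaluating at (-0.5256, 1.6346): F = (0.113953, -0.130239), so ‖F‖₂ = 0.1731.

0.1731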